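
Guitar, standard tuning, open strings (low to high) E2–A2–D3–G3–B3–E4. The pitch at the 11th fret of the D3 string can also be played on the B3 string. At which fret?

2

D3 at fret 11 is D3 + 11 semitones = C#4.
The open B3 string is 9 semitones above the open D3, so the same pitch on the B3 string lies at fret 11 − 9 = 2.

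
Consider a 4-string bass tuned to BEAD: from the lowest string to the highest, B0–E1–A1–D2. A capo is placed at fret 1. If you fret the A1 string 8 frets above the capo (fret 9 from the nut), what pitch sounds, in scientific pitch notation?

The capo raises the open A1 by 1 semitone to A♯1; fretting 8 more gives A1 + 1 + 8 = A1 + 9 semitones = F♯2.

F♯2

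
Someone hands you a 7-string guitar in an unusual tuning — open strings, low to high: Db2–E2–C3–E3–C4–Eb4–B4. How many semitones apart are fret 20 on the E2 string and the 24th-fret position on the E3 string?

16 semitones

E2 at fret 20 → C4 (MIDI 60); E3 at fret 24 → E5 (MIDI 76).
60 − 76 = -16, so the two pitches are 16 semitones apart, with E5 the higher.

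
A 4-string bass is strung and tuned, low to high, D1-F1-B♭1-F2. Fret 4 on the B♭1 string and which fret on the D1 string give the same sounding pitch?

12

B♭1 at fret 4 is B♭1 + 4 semitones = D2.
The open D1 string is 8 semitones below the open B♭1, so the same pitch on the D1 string lies at fret 4 + 8 = 12.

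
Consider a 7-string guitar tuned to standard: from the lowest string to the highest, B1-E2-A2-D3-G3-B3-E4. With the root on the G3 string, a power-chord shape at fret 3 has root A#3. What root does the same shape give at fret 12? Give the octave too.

Moving from fret 3 to fret 12 shifts the root by 9 semitones.
A#3 up 9 semitones is G4.

G4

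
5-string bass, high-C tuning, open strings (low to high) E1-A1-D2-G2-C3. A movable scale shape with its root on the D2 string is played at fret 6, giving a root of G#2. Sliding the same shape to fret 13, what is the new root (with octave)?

D#3

Moving from fret 6 to fret 13 shifts the root by 7 semitones.
G#2 up 7 semitones is D#3.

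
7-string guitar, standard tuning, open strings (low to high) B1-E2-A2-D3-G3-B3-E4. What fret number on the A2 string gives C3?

C3 is 3 semitones above the open A2 (A–A#–B–C), so it sits at fret 3.

3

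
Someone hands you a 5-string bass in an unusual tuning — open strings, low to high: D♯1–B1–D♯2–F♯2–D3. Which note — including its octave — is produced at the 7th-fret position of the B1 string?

F♯2

B1 is MIDI 35. Adding 7 gives 42, which is F♯2.
(Equivalently spelled G♭2.)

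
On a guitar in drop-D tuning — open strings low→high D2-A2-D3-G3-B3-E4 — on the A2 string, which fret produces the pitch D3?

D3 is 5 semitones above the open A2 (A–A#–B–C–C#–D), so it sits at fret 5.

5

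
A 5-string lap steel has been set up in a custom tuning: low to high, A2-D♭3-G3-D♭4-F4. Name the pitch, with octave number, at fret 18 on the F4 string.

B5

F4 is MIDI 65. Adding 18 gives 83, which is B5.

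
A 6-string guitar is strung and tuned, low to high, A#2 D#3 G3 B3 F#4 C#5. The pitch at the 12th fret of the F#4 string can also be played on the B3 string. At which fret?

19

Fret 12 on F#4 is MIDI 66 + 12 = 78 (F#5). On the B3 string (open MIDI 59), that pitch is 78 − 59 = fret 19.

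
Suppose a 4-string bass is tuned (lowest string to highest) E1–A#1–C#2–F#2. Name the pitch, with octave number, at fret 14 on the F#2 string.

The open F#2 string plus 14 semitones: F#–G–G#–A–…–F#–G–G#.
The walk passes from B into C once, so the octave number goes from 2 to 3.
(Equivalently spelled Ab3.)

G#3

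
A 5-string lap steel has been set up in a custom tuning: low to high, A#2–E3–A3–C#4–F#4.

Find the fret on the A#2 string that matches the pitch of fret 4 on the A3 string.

15

A3 at fret 4 is A3 + 4 semitones = C#4.
The open A#2 string is 11 semitones below the open A3, so the same pitch on the A#2 string lies at fret 4 + 11 = 15.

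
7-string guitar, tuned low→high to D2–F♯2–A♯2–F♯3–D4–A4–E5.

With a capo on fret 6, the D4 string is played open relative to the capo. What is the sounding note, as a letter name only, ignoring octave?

G♯

The capo raises the open D4 by 6 semitones to G♯4; fretting 0 more gives D4 + 6 + 0 = D4 + 6 semitones, landing on G♯.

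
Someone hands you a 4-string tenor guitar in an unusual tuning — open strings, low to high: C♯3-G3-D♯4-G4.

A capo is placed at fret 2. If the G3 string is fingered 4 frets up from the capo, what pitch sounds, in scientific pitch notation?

C♯4

The capo raises the open G3 by 2 semitones to A3; fretting 4 more gives G3 + 2 + 4 = G3 + 6 semitones = C♯4.
(Also written D♭.)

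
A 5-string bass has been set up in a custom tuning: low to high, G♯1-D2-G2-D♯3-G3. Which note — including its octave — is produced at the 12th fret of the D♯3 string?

D♯4

Each fret is one semitone, so D♯3 + 12 = D♯4.
(Equivalently spelled E♭4.)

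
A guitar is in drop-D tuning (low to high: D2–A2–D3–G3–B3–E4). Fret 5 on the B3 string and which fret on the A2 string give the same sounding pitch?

Fret 5 on B3 is MIDI 59 + 5 = 64 (E4). On the A2 string (open MIDI 45), that pitch is 64 − 45 = fret 19.

19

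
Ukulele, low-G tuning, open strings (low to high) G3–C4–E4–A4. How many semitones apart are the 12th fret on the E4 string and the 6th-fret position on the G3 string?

E4 at fret 12 → E5 (MIDI 76); G3 at fret 6 → C#4 (MIDI 61).
76 − 61 = 15, so the two pitches are 15 semitones apart, with E5 the higher.

15 semitones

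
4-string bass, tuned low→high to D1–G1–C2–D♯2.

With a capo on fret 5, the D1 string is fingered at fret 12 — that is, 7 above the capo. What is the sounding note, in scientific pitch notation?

D2

The capo raises the open D1 by 5 semitones to G1; fretting 7 more gives D1 + 5 + 7 = D1 + 12 semitones = D2.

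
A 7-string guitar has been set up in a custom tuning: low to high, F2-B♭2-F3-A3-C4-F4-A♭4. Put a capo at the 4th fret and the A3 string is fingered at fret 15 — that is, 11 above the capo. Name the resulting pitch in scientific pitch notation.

The capo raises the open A3 by 4 semitones to D♭4; fretting 11 more gives A3 + 4 + 11 = A3 + 15 semitones = C5.

C5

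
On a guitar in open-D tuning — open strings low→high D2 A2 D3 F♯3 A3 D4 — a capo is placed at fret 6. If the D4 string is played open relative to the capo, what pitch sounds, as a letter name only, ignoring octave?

The capo raises the open D4 by 6 semitones to G♯4; fretting 0 more gives D4 + 6 + 0 = D4 + 6 semitones, landing on G♯.

G♯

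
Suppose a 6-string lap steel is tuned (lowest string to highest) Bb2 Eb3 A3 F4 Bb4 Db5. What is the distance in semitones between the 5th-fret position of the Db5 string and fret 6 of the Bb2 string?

26 semitones

Db5 at fret 5 → Gb5 (MIDI 78); Bb2 at fret 6 → E3 (MIDI 52).
78 − 52 = 26, so the two pitches are 26 semitones apart, with Gb5 the higher.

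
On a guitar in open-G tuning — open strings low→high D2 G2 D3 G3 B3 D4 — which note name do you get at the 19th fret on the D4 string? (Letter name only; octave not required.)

A

D4 is MIDI 62. Adding 19 gives 81; 81 mod 12 = 9, i.e. A.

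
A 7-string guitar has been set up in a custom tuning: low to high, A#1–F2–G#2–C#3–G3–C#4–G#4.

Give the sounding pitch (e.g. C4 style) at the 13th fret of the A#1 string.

Each fret is one semitone, so A#1 + 13 = B2.

B2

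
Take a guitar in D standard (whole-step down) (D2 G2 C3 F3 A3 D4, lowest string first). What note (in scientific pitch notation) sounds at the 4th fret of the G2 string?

B2

G2 is MIDI 43. Adding 4 gives 47, which is B2.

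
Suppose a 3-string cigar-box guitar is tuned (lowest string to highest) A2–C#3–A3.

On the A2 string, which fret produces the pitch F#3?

F#3 is 9 semitones above the open A2 (A–A#–B–C–C#–D–D#–E–F–F#), so it sits at fret 9.

9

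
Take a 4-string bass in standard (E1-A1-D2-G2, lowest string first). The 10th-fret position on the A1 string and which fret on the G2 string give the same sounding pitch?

A1 at fret 10 is A1 + 10 semitones = G2.
The open G2 string is 10 semitones above the open A1, so the same pitch on the G2 string lies at fret 10 − 10 = 0.

0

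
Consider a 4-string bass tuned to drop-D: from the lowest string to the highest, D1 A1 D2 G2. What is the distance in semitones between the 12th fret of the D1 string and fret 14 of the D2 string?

D1 at fret 12 → D2 (MIDI 38); D2 at fret 14 → E3 (MIDI 52).
38 − 52 = -14, so the two pitches are 14 semitones apart, with E3 the higher.

14 semitones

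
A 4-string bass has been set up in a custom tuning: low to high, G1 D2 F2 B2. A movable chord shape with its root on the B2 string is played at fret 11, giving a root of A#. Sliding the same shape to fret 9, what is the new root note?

G#

Moving from fret 11 to fret 9 shifts the root by -2 semitones.
A# down 2 semitones is G#.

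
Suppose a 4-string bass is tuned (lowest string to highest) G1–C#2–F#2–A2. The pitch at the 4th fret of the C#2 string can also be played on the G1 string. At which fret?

10

Fret 4 on C#2 is MIDI 37 + 4 = 41 (F2). On the G1 string (open MIDI 31), that pitch is 41 − 31 = fret 10.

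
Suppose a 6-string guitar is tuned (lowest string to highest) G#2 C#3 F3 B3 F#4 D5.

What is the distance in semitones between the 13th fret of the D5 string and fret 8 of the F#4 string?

13 semitones

D5 at fret 13 → D#6 (MIDI 87); F#4 at fret 8 → D5 (MIDI 74).
87 − 74 = 13, so the two pitches are 13 semitones apart, with D#6 the higher.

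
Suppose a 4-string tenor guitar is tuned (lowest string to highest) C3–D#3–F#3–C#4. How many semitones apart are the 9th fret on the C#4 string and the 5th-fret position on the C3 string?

C#4 at fret 9 → A#4 (MIDI 70); C3 at fret 5 → F3 (MIDI 53).
70 − 53 = 17, so the two pitches are 17 semitones apart, with A#4 the higher.

17 semitones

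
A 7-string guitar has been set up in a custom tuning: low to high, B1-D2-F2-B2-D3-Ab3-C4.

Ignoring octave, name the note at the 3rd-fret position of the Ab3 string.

Ab3 is MIDI 56. Adding 3 gives 59; 59 mod 12 = 11, i.e. B.

B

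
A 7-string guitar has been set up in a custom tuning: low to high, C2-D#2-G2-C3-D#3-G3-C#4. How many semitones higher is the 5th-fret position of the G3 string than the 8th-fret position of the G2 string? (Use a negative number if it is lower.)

9 semitones

G3 at fret 5 → C4 (MIDI 60); G2 at fret 8 → D#3 (MIDI 51).
60 − 51 = 9, so the two pitches are 9 semitones apart.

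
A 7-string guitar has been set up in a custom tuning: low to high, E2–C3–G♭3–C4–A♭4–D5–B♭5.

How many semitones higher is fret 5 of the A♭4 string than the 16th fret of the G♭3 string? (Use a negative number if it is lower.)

3 semitones

A♭4 at fret 5 → D♭5 (MIDI 73); G♭3 at fret 16 → B♭4 (MIDI 70).
73 − 70 = 3, so the two pitches are 3 semitones apart.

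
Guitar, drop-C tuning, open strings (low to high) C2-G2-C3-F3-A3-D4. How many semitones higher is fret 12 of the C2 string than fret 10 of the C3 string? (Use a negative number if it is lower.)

C2 at fret 12 → C3 (MIDI 48); C3 at fret 10 → A♯3 (MIDI 58).
48 − 58 = -10, so the two pitches are 10 semitones apart.

-10 semitones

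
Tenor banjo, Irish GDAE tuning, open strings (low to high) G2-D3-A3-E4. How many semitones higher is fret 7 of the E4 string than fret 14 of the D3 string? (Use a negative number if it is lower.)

E4 at fret 7 → B4 (MIDI 71); D3 at fret 14 → E4 (MIDI 64).
71 − 64 = 7, so the two pitches are 7 semitones apart.

7 semitones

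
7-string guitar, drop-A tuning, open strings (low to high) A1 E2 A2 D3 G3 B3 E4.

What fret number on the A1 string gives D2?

D2 is 5 semitones above the open A1 (A–A#–B–C–C#–D), so it sits at fret 5.

5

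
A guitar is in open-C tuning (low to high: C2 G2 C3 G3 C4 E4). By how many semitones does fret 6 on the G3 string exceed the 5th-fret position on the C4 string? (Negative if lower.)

-4 semitones

G3 at fret 6 → C#4 (MIDI 61); C4 at fret 5 → F4 (MIDI 65).
61 − 65 = -4, so the two pitches are 4 semitones apart.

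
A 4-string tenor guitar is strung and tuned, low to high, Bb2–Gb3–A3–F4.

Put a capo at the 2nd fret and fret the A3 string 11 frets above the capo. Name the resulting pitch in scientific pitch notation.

The capo raises the open A3 by 2 semitones to B3; fretting 11 more gives A3 + 2 + 11 = A3 + 13 semitones = Bb4.

Bb4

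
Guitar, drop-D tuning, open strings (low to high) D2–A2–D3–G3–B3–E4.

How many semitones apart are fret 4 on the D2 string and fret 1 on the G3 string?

14 semitones

D2 at fret 4 → F#2 (MIDI 42); G3 at fret 1 → G#3 (MIDI 56).
42 − 56 = -14, so the two pitches are 14 semitones apart, with G#3 the higher.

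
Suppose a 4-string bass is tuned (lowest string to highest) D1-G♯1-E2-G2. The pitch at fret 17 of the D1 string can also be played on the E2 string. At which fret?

Fret 17 on D1 is MIDI 26 + 17 = 43 (G2). On the E2 string (open MIDI 40), that pitch is 43 − 40 = fret 3.

3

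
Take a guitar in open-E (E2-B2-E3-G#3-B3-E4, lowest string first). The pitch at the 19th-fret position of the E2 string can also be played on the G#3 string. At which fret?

3

Fret 19 on E2 is MIDI 40 + 19 = 59 (B3). On the G#3 string (open MIDI 56), that pitch is 59 − 56 = fret 3.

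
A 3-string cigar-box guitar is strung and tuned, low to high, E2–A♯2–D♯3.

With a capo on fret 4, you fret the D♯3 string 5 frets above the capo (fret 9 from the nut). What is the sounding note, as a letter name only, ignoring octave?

C

The capo raises the open D♯3 by 4 semitones to G3; fretting 5 more gives D♯3 + 4 + 5 = D♯3 + 9 semitones, landing on C.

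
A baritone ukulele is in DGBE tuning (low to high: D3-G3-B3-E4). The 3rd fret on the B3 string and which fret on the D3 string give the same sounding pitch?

12

Fret 3 on B3 is MIDI 59 + 3 = 62 (D4). On the D3 string (open MIDI 50), that pitch is 62 − 50 = fret 12.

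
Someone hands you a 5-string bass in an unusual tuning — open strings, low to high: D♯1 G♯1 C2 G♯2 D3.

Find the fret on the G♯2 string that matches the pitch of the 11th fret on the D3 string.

D3 at fret 11 is D3 + 11 semitones = C♯4.
The open G♯2 string is 6 semitones below the open D3, so the same pitch on the G♯2 string lies at fret 11 + 6 = 17.

17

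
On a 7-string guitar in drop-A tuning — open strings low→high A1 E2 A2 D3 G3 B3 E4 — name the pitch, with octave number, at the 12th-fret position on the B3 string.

B4

B3 is MIDI 59. Adding 12 gives 71, which is B4.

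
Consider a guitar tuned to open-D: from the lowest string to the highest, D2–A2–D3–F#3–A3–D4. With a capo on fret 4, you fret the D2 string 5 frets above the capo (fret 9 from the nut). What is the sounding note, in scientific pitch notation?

The capo raises the open D2 by 4 semitones to F#2; fretting 5 more gives D2 + 4 + 5 = D2 + 9 semitones = B2.

B2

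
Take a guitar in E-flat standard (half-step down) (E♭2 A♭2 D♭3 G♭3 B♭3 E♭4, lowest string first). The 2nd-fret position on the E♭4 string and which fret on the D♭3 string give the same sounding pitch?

Fret 2 on E♭4 is MIDI 63 + 2 = 65 (F4). On the D♭3 string (open MIDI 49), that pitch is 65 − 49 = fret 16.

16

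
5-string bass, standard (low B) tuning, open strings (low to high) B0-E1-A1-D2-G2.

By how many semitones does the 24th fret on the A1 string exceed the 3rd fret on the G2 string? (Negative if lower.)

A1 at fret 24 → A3 (MIDI 57); G2 at fret 3 → A#2 (MIDI 46).
57 − 46 = 11, so the two pitches are 11 semitones apart.

11 semitones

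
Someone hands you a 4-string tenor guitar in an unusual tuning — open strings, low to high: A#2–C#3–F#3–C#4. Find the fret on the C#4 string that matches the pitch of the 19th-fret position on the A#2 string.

4

A#2 at fret 19 is A#2 + 19 semitones = F4.
The open C#4 string is 15 semitones above the open A#2, so the same pitch on the C#4 string lies at fret 19 − 15 = 4.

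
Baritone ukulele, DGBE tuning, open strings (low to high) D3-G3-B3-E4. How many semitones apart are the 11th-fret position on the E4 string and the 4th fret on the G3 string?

16 semitones

E4 at fret 11 → D#5 (MIDI 75); G3 at fret 4 → B3 (MIDI 59).
75 − 59 = 16, so the two pitches are 16 semitones apart, with D#5 the higher.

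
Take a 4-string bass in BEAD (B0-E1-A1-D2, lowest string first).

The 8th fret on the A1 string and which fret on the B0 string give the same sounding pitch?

18

Fret 8 on A1 is MIDI 33 + 8 = 41 (F2). On the B0 string (open MIDI 23), that pitch is 41 − 23 = fret 18.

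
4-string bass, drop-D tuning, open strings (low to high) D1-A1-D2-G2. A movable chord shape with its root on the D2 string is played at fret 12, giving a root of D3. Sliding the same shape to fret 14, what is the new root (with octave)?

E3

Moving from fret 12 to fret 14 shifts the root by 2 semitones.
D3 up 2 semitones is E3.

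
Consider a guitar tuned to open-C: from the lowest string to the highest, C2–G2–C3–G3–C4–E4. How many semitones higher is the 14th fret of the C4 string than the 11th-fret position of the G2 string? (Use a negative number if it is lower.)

20 semitones

C4 at fret 14 → D5 (MIDI 74); G2 at fret 11 → F♯3 (MIDI 54).
74 − 54 = 20, so the two pitches are 20 semitones apart.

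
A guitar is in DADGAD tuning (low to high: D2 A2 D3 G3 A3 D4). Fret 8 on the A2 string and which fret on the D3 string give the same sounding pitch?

A2 at fret 8 is A2 + 8 semitones = F3.
The open D3 string is 5 semitones above the open A2, so the same pitch on the D3 string lies at fret 8 − 5 = 3.

3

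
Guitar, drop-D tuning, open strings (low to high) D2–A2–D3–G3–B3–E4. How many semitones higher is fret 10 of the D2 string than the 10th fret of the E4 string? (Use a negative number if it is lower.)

-26 semitones

D2 at fret 10 → C3 (MIDI 48); E4 at fret 10 → D5 (MIDI 74).
48 − 74 = -26, so the two pitches are 26 semitones apart.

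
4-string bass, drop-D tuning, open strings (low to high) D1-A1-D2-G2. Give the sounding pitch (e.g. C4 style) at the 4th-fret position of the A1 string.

The open A1 string plus 4 semitones: A–A#–B–C–C#.
The walk passes from B into C once, so the octave number goes from 1 to 2.

C#2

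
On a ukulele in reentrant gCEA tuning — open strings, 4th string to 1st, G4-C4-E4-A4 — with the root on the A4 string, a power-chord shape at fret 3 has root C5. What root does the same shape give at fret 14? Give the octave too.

B5

Moving from fret 3 to fret 14 shifts the root by 11 semitones.
C5 up 11 semitones is B5.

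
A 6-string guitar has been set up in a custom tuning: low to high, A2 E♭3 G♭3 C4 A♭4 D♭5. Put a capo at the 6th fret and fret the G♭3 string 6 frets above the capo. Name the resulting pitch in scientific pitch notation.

G♭4

The capo raises the open G♭3 by 6 semitones to C4; fretting 6 more gives G♭3 + 6 + 6 = G♭3 + 12 semitones = G♭4.
(Also written F♯.)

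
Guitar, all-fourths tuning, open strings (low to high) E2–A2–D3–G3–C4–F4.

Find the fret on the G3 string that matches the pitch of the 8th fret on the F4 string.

F4 at fret 8 is F4 + 8 semitones = C♯5.
The open G3 string is 10 semitones below the open F4, so the same pitch on the G3 string lies at fret 8 + 10 = 18.

18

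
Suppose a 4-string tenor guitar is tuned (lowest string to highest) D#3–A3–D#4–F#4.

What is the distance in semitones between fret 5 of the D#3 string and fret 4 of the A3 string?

D#3 at fret 5 → G#3 (MIDI 56); A3 at fret 4 → C#4 (MIDI 61).
56 − 61 = -5, so the two pitches are 5 semitones apart, with C#4 the higher.

5 semitones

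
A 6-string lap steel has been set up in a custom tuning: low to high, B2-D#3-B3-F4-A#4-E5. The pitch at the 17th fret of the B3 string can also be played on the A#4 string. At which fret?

B3 at fret 17 is B3 + 17 semitones = E5.
The open A#4 string is 11 semitones above the open B3, so the same pitch on the A#4 string lies at fret 17 − 11 = 6.

6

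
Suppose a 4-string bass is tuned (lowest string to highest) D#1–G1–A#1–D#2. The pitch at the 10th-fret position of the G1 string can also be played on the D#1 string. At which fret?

14

G1 at fret 10 is G1 + 10 semitones = F2.
The open D#1 string is 4 semitones below the open G1, so the same pitch on the D#1 string lies at fret 10 + 4 = 14.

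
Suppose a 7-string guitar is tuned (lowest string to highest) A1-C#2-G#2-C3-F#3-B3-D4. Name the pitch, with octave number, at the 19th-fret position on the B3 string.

F#5

B3 is MIDI 59. Adding 19 gives 78, which is F#5.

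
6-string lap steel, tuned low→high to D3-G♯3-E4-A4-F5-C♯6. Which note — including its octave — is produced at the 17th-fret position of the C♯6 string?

F♯7

Each fret is one semitone, so C♯6 + 17 = F♯7.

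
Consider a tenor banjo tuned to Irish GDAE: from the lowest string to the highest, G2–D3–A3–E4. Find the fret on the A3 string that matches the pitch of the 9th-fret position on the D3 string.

D3 at fret 9 is D3 + 9 semitones = B3.
The open A3 string is 7 semitones above the open D3, so the same pitch on the A3 string lies at fret 9 − 7 = 2.

2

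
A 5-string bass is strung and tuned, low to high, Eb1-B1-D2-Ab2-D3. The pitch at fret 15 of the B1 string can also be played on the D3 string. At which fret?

0

B1 at fret 15 is B1 + 15 semitones = D3.
The open D3 string is 15 semitones above the open B1, so the same pitch on the D3 string lies at fret 15 − 15 = 0.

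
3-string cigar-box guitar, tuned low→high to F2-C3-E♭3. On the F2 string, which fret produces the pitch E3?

11

E3 is 11 semitones above the open F2 (F–Gb–G–Ab–…–D–Eb–E), so it sits at fret 11.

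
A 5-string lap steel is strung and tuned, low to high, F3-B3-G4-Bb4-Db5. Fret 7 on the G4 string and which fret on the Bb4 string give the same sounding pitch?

G4 at fret 7 is G4 + 7 semitones = D5.
The open Bb4 string is 3 semitones above the open G4, so the same pitch on the Bb4 string lies at fret 7 − 3 = 4.

4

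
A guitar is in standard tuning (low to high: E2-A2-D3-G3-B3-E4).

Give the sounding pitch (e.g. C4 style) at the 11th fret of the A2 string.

G#3

The open A2 string plus 11 semitones: A–A#–B–C–…–F#–G–G#.
The walk passes from B into C once, so the octave number goes from 2 to 3.
(Equivalently spelled Ab3.)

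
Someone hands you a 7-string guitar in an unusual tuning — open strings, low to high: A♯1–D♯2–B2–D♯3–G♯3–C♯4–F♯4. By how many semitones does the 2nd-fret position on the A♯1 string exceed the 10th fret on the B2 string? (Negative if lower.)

-21 semitones

A♯1 at fret 2 → C2 (MIDI 36); B2 at fret 10 → A3 (MIDI 57).
36 − 57 = -21, so the two pitches are 21 semitones apart.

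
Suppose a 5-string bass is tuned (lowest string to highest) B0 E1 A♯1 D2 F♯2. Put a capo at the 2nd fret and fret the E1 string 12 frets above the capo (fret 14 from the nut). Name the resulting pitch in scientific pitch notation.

The capo raises the open E1 by 2 semitones to F♯1; fretting 12 more gives E1 + 2 + 12 = E1 + 14 semitones = F♯2.
(Also written G♭.)

F♯2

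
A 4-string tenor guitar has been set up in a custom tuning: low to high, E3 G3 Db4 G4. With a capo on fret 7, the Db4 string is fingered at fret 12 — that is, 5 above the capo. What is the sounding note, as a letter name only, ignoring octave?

Db

The capo raises the open Db4 by 7 semitones to Ab4; fretting 5 more gives Db4 + 7 + 5 = Db4 + 12 semitones, landing on Db.
(Also written C#.)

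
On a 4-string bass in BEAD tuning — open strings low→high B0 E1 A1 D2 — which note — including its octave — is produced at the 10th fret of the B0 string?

A1

The open B0 string plus 10 semitones: B–C–C#–D–…–G–G#–A.
The walk passes from B into C once, so the octave number goes from 0 to 1.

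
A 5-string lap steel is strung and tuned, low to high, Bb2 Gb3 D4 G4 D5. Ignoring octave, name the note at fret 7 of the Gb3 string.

Each fret is one semitone, so Gb3 + 7 = Db.
(Equivalently spelled C#.)

Db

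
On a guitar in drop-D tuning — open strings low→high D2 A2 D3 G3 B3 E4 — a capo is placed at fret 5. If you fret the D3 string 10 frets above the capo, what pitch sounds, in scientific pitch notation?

The capo raises the open D3 by 5 semitones to G3; fretting 10 more gives D3 + 5 + 10 = D3 + 15 semitones = F4.

F4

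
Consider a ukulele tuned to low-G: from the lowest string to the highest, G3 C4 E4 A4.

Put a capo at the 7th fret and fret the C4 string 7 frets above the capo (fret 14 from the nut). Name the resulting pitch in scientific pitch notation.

D5

The capo raises the open C4 by 7 semitones to G4; fretting 7 more gives C4 + 7 + 7 = C4 + 14 semitones = D5.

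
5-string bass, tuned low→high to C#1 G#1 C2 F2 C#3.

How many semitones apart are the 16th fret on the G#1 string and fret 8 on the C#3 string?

9 semitones

G#1 at fret 16 → C3 (MIDI 48); C#3 at fret 8 → A3 (MIDI 57).
48 − 57 = -9, so the two pitches are 9 semitones apart, with A3 the higher.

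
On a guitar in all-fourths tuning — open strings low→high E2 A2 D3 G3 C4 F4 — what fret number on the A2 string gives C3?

C3 is 3 semitones above the open A2 (A–A#–B–C), so it sits at fret 3.

3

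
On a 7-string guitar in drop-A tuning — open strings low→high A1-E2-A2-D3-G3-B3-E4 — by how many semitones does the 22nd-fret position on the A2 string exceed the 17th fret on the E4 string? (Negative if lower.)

A2 at fret 22 → G4 (MIDI 67); E4 at fret 17 → A5 (MIDI 81).
67 − 81 = -14, so the two pitches are 14 semitones apart.

-14 semitones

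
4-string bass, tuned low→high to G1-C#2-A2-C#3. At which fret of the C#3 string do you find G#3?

G#3 is 7 semitones above the open C#3 (C#–D–D#–E–F–F#–G–G#), so it sits at fret 7.

7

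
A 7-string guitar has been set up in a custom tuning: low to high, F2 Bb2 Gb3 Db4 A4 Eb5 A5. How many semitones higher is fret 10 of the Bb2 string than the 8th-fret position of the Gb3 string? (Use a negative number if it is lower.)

Bb2 at fret 10 → Ab3 (MIDI 56); Gb3 at fret 8 → D4 (MIDI 62).
56 − 62 = -6, so the two pitches are 6 semitones apart.

-6 semitones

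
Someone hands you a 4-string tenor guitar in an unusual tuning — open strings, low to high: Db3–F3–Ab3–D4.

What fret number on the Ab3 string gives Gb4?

10

Gb4 is 10 semitones above the open Ab3 (Ab–A–Bb–B–…–E–F–Gb), so it sits at fret 10.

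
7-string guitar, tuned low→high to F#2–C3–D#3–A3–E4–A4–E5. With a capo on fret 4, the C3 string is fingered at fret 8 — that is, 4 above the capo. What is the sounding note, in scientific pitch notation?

The capo raises the open C3 by 4 semitones to E3; fretting 4 more gives C3 + 4 + 4 = C3 + 8 semitones = G#3.
(Also written Ab.)

G#3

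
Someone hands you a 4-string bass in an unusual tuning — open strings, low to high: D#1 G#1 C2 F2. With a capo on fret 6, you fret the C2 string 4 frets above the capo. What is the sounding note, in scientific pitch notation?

A#2

The capo raises the open C2 by 6 semitones to F#2; fretting 4 more gives C2 + 6 + 4 = C2 + 10 semitones = A#2.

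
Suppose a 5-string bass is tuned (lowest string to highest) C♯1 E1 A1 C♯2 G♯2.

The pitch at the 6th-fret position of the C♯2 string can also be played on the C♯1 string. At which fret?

C♯2 at fret 6 is C♯2 + 6 semitones = G2.
The open C♯1 string is 12 semitones below the open C♯2, so the same pitch on the C♯1 string lies at fret 6 + 12 = 18.

18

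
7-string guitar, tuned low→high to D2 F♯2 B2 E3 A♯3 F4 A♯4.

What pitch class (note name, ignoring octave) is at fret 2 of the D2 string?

The open D2 string plus 2 semitones: D–D#–E.

E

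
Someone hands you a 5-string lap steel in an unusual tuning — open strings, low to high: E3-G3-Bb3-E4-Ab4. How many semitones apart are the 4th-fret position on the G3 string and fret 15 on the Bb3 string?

14 semitones

G3 at fret 4 → B3 (MIDI 59); Bb3 at fret 15 → Db5 (MIDI 73).
59 − 73 = -14, so the two pitches are 14 semitones apart, with Db5 the higher.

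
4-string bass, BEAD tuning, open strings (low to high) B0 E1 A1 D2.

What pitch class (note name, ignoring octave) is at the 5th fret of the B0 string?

Each fret is one semitone, so B0 + 5 = E.

E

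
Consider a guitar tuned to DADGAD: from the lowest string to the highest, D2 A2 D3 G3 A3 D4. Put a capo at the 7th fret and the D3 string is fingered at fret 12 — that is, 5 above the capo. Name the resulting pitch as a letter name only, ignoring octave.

The capo raises the open D3 by 7 semitones to A3; fretting 5 more gives D3 + 7 + 5 = D3 + 12 semitones, landing on D.

D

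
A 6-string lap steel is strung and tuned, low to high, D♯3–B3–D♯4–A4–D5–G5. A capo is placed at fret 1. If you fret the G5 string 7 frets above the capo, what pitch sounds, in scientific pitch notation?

The capo raises the open G5 by 1 semitone to G♯5; fretting 7 more gives G5 + 1 + 7 = G5 + 8 semitones = D♯6.
(Also written E♭.)

D♯6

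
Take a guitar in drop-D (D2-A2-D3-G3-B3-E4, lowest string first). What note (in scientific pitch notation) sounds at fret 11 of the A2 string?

Each fret is one semitone, so A2 + 11 = G#3.
(Equivalently spelled Ab3.)

G#3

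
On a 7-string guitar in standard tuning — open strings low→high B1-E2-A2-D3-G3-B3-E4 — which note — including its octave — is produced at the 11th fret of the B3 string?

The open B3 string plus 11 semitones: B–C–C#–D–…–G#–A–A#.
The walk passes from B into C once, so the octave number goes from 3 to 4.
(Equivalently spelled Bb4.)

A#4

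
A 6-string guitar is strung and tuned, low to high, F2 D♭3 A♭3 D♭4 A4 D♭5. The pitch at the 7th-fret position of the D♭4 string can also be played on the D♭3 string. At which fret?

Fret 7 on D♭4 is MIDI 61 + 7 = 68 (A♭4). On the D♭3 string (open MIDI 49), that pitch is 68 − 49 = fret 19.

19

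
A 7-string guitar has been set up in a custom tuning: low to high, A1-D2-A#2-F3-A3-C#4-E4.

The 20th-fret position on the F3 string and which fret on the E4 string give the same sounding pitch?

9

F3 at fret 20 is F3 + 20 semitones = C#5.
The open E4 string is 11 semitones above the open F3, so the same pitch on the E4 string lies at fret 20 − 11 = 9.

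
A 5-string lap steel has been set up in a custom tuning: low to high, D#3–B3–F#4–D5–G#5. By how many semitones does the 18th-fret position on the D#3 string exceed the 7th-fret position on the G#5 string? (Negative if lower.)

-18 semitones

D#3 at fret 18 → A4 (MIDI 69); G#5 at fret 7 → D#6 (MIDI 87).
69 − 87 = -18, so the two pitches are 18 semitones apart.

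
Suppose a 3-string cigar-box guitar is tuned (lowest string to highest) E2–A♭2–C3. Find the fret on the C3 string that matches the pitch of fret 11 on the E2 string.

Fret 11 on E2 is MIDI 40 + 11 = 51 (E♭3). On the C3 string (open MIDI 48), that pitch is 51 − 48 = fret 3.

3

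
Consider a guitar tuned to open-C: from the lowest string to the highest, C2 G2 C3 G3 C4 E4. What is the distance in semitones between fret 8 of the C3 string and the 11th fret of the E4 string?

C3 at fret 8 → G#3 (MIDI 56); E4 at fret 11 → D#5 (MIDI 75).
56 − 75 = -19, so the two pitches are 19 semitones apart, with D#5 the higher.

19 semitones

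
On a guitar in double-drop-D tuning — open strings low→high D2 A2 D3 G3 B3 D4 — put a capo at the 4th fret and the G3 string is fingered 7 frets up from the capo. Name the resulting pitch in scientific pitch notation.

The capo raises the open G3 by 4 semitones to B3; fretting 7 more gives G3 + 4 + 7 = G3 + 11 semitones = F#4.
(Also written Gb.)

F#4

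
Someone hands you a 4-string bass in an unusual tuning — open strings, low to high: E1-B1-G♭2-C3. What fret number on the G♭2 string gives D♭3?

D♭3 is 7 semitones above the open G♭2 (Gb–G–Ab–A–Bb–B–C–Db), so it sits at fret 7.

7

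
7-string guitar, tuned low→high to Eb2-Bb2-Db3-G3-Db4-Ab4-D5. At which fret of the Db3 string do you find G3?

6

G3 is 6 semitones above the open Db3 (Db–D–Eb–E–F–Gb–G), so it sits at fret 6.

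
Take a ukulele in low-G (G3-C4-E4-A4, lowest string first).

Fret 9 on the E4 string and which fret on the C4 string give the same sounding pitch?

Fret 9 on E4 is MIDI 64 + 9 = 73 (C#5). On the C4 string (open MIDI 60), that pitch is 73 − 60 = fret 13.

13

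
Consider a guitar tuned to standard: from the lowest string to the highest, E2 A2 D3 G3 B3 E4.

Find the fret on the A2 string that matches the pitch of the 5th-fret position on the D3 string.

D3 at fret 5 is D3 + 5 semitones = G3.
The open A2 string is 5 semitones below the open D3, so the same pitch on the A2 string lies at fret 5 + 5 = 10.

10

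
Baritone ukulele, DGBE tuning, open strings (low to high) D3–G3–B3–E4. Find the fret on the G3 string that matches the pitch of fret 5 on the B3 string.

9

Fret 5 on B3 is MIDI 59 + 5 = 64 (E4). On the G3 string (open MIDI 55), that pitch is 64 − 55 = fret 9.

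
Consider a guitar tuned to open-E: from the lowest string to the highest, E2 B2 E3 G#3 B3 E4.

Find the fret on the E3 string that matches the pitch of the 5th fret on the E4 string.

Fret 5 on E4 is MIDI 64 + 5 = 69 (A4). On the E3 string (open MIDI 52), that pitch is 69 − 52 = fret 17.

17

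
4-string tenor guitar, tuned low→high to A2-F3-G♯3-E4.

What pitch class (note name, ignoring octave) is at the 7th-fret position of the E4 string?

B

E4 is MIDI 64. Adding 7 gives 71; 71 mod 12 = 11, i.e. B.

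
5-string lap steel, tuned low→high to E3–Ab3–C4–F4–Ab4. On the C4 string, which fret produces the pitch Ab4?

Ab4 is 8 semitones above the open C4 (C–Db–D–Eb–E–F–Gb–G–Ab), so it sits at fret 8.

8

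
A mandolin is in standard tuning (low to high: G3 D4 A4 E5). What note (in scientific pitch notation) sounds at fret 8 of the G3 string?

D#4

Each fret is one semitone, so G3 + 8 = D#4.
(Equivalently spelled Eb4.)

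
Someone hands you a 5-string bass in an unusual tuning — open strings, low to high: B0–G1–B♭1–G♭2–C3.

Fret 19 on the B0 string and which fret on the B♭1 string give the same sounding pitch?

8

Fret 19 on B0 is MIDI 23 + 19 = 42 (G♭2). On the B♭1 string (open MIDI 34), that pitch is 42 − 34 = fret 8.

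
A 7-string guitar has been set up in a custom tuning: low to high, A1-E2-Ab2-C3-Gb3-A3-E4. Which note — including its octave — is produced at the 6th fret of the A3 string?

Eb4

The open A3 string plus 6 semitones: A–Bb–B–C–Db–D–Eb.
The walk passes from B into C once, so the octave number goes from 3 to 4.
(Equivalently spelled D#4.)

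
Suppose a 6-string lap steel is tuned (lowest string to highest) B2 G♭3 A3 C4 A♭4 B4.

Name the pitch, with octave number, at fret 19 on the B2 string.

G♭4

The open B2 string plus 19 semitones: B–C–Db–D–…–E–F–Gb.
The walk passes from B into C 2 times, so the octave number goes from 2 to 4.
(Equivalently spelled F♯4.)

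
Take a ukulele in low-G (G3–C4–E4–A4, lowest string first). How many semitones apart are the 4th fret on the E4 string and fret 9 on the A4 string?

E4 at fret 4 → G♯4 (MIDI 68); A4 at fret 9 → F♯5 (MIDI 78).
68 − 78 = -10, so the two pitches are 10 semitones apart, with F♯5 the higher.

10 semitones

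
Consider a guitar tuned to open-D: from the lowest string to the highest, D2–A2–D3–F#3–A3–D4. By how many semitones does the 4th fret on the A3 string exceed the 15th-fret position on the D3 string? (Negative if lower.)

-4 semitones

A3 at fret 4 → C#4 (MIDI 61); D3 at fret 15 → F4 (MIDI 65).
61 − 65 = -4, so the two pitches are 4 semitones apart.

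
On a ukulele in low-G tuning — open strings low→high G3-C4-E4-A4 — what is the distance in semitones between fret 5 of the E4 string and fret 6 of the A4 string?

E4 at fret 5 → A4 (MIDI 69); A4 at fret 6 → D#5 (MIDI 75).
69 − 75 = -6, so the two pitches are 6 semitones apart, with D#5 the higher.

6 semitones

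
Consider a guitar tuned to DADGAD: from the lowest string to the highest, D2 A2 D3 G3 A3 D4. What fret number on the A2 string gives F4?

20

F4 is 20 semitones above the open A2 (A–A#–B–C–…–D#–E–F), so it sits at fret 20.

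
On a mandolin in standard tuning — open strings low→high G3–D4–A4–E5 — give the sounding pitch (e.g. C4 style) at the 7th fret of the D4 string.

A4

D4 is MIDI 62. Adding 7 gives 69, which is A4.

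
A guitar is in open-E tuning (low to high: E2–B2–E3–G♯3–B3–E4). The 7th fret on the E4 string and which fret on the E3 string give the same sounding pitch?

19

E4 at fret 7 is E4 + 7 semitones = B4.
The open E3 string is 12 semitones below the open E4, so the same pitch on the E3 string lies at fret 7 + 12 = 19.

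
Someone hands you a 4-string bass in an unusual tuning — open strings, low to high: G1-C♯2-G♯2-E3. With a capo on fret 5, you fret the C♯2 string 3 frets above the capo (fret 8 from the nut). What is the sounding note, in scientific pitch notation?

A2

The capo raises the open C♯2 by 5 semitones to F♯2; fretting 3 more gives C♯2 + 5 + 3 = C♯2 + 8 semitones = A2.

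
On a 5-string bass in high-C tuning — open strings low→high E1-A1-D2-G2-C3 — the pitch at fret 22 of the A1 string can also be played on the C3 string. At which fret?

A1 at fret 22 is A1 + 22 semitones = G3.
The open C3 string is 15 semitones above the open A1, so the same pitch on the C3 string lies at fret 22 − 15 = 7.

7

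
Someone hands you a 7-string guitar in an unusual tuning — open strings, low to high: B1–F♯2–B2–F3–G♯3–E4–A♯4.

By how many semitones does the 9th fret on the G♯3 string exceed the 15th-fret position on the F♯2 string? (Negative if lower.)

G♯3 at fret 9 → F4 (MIDI 65); F♯2 at fret 15 → A3 (MIDI 57).
65 − 57 = 8, so the two pitches are 8 semitones apart.

8 semitones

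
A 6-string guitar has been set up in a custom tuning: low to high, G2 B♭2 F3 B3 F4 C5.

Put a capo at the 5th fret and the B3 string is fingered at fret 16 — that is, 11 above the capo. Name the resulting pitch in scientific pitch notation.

The capo raises the open B3 by 5 semitones to E4; fretting 11 more gives B3 + 5 + 11 = B3 + 16 semitones = E♭5.

E♭5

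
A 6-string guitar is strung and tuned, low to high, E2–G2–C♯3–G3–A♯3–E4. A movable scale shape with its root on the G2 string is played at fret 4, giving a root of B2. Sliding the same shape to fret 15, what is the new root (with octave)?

Moving from fret 4 to fret 15 shifts the root by 11 semitones.
B2 up 11 semitones is A♯3.

A♯3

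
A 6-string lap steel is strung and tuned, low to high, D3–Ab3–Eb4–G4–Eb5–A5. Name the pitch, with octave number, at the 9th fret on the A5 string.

Gb6

The open A5 string plus 9 semitones: A–Bb–B–C–Db–D–Eb–E–F–Gb.
The walk passes from B into C once, so the octave number goes from 5 to 6.
(Equivalently spelled F#6.)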